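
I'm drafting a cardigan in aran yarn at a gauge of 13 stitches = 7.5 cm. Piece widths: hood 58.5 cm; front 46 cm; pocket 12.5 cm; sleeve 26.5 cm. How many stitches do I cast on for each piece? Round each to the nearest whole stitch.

Rate = 13/7.5 = 1.733 sts per cm.
hood: 58.5 × 1.733 = 101.40 → 101.
front: 46 × 1.733 = 79.73 → 80.
pocket: 12.5 × 1.733 = 21.67 → 22.
sleeve: 26.5 × 1.733 = 45.93 → 46.

hood 101; front 80; pocket 22; sleeve 46.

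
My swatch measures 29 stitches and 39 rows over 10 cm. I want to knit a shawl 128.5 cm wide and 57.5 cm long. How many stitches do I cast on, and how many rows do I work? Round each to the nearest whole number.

Cast on 373 stitches and work 224 rows.

Stitch gauge = 29/10 = 2.9 sts/cm; 128.5 × 2.9 = 372.65 → 373 sts.
Row gauge = 39/10 = 3.9 rows/cm; 57.5 × 3.9 = 224.25 → 224 rows.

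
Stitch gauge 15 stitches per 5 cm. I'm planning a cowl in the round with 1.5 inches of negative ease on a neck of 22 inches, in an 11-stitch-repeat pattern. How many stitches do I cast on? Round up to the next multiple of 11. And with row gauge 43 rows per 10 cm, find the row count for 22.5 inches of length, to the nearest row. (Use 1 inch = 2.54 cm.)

Finished = 22 − 1.5 = 20.5 inches.
20.5 inches × 2.54 = 52.07 cm.
15/5 = 3 sts per cm; 52.07 × 3 = 156.21 sts.
Next multiple of 11 → 165.
22.5 inches = 57.15 cm; × 4.3 = 245.75 → 246 rows.

Cast on 165 stitches; work 246 rows.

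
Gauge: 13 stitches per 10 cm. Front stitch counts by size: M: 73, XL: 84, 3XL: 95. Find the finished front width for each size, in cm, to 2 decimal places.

M 56.15 cm; XL 64.62 cm; 3XL 73.08 cm.

13/10 = 1.3 sts per cm.
M: 73 / 1.3 = 56.154 → 56.15 cm.
XL: 84 / 1.3 = 64.615 → 64.62 cm.
3XL: 95 / 1.3 = 73.077 → 73.08 cm.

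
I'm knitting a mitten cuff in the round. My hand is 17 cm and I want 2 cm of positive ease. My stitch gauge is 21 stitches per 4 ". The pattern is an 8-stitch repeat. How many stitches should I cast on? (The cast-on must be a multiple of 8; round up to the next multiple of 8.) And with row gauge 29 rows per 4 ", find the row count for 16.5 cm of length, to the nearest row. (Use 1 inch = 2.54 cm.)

Cast on 40 stitches; work 47 rows.

Finished = 17 + 2 = 19 cm.
19 cm × 1/2.54 = 7.48 inches.
21/4 = 5.25 sts per in; 7.48 × 5.25 = 39.27 sts.
Next multiple of 8 → 40.
16.5 cm = 6.50 inches; × 7.25 = 47.10 → 47 rows.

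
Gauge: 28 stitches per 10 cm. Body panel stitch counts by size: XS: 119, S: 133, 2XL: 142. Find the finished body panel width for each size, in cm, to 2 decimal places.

XS 42.50 cm; S 47.50 cm; 2XL 50.71 cm.

28/10 = 2.8 sts per cm.
XS: 119 / 2.8 = 42.500 → 42.50 cm.
S: 133 / 2.8 = 47.500 → 47.50 cm.
2XL: 142 / 2.8 = 50.714 → 50.71 cm.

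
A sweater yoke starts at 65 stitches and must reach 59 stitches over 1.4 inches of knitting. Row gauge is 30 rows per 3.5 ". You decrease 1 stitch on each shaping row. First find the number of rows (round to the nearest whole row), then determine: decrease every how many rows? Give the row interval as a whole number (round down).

Decrease every 2nd row.

Rows = 1.4 × 8.571 = 12.0 → 12 rows.
Stitches to remove: 6 → 6 shaping rows (at 1 st each).
12 / 6 = 2.00 → every 2 rows.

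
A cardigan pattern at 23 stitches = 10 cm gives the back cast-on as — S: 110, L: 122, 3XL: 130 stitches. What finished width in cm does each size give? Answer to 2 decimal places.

23/10 = 2.3 sts per cm.
S: 110 / 2.3 = 47.826 → 47.83 cm.
L: 122 / 2.3 = 53.043 → 53.04 cm.
3XL: 130 / 2.3 = 56.522 → 56.52 cm.

S 47.83 cm; L 53.04 cm; 3XL 56.52 cm.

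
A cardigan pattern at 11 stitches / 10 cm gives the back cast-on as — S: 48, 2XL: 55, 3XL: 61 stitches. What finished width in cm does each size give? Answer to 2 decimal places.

S 43.64 cm; 2XL 50.00 cm; 3XL 55.45 cm.

11/10 = 1.1 sts per cm.
S: 48 / 1.1 = 43.636 → 43.64 cm.
2XL: 55 / 1.1 = 50.000 → 50.00 cm.
3XL: 61 / 1.1 = 55.455 → 55.45 cm.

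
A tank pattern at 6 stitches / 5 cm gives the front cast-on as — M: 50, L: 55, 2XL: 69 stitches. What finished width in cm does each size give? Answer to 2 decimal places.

M 41.67 cm; L 45.83 cm; 2XL 57.50 cm.

6/5 = 1.2 sts per cm.
M: 50 / 1.2 = 41.667 → 41.67 cm.
L: 55 / 1.2 = 45.833 → 45.83 cm.
2XL: 69 / 1.2 = 57.500 → 57.50 cm.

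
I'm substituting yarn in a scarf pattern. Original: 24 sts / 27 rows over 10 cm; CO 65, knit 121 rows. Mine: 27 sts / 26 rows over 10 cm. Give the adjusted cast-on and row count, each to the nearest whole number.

Stitches: 65 × 27/24 = 73.12 → 73.
Rows: 121 × 26/27 = 116.52 → 117.

Cast on 73 stitches; work 117 rows.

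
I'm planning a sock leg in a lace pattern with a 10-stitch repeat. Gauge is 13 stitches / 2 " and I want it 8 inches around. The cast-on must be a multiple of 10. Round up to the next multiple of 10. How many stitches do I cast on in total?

13 / 2 = 6.5 sts per inch.
8 × 6.5 = 52.00 sts.
Next multiple of 10: 60.

60 stitches.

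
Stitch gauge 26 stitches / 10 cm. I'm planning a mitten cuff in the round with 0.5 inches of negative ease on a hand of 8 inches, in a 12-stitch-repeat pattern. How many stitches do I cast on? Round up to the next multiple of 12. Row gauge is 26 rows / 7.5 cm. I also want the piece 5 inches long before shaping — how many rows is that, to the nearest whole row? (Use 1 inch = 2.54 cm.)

Cast on 60 stitches; work 44 rows.

Finished = 8 − 0.5 = 7.5 inches.
7.5 inches × 2.54 = 19.05 cm.
26/10 = 2.6 sts per cm; 19.05 × 2.6 = 49.53 sts.
Next multiple of 12 → 60.
5 inches = 12.70 cm; × 3.467 = 44.03 → 44 rows.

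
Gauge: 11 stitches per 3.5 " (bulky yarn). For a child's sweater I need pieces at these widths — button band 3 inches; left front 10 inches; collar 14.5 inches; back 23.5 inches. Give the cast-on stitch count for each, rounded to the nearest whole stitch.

button band 9; left front 31; collar 46; back 74.

Rate = 11/3.5 = 3.143 sts per in.
button band: 3 × 3.143 = 9.43 → 9.
left front: 10 × 3.143 = 31.43 → 31.
collar: 14.5 × 3.143 = 45.57 → 46.
back: 23.5 × 3.143 = 73.86 → 74.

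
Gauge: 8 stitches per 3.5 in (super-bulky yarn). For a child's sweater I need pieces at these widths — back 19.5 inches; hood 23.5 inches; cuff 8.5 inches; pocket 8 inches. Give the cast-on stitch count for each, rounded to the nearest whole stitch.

Rate = 8/3.5 = 2.286 sts per in.
back: 19.5 × 2.286 = 44.57 → 45.
hood: 23.5 × 2.286 = 53.71 → 54.
cuff: 8.5 × 2.286 = 19.43 → 19.
pocket: 8 × 2.286 = 18.29 → 18.

back 45; hood 54; cuff 19; pocket 18.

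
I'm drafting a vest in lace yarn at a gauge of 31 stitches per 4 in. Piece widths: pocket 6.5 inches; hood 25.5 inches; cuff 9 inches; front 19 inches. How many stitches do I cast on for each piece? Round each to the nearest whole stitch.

pocket 50; hood 198; cuff 70; front 147.

Rate = 31/4 = 7.75 sts per in.
pocket: 6.5 × 7.75 = 50.38 → 50.
hood: 25.5 × 7.75 = 197.62 → 198.
cuff: 9 × 7.75 = 69.75 → 70.
front: 19 × 7.75 = 147.25 → 147.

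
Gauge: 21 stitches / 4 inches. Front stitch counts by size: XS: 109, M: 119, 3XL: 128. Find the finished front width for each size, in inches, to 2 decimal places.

21/4 = 5.25 sts per in.
XS: 109 / 5.25 = 20.762 → 20.76 in.
M: 119 / 5.25 = 22.667 → 22.67 in.
3XL: 128 / 5.25 = 24.381 → 24.38 in.

XS 20.76 inches; M 22.67 inches; 3XL 24.38 inches.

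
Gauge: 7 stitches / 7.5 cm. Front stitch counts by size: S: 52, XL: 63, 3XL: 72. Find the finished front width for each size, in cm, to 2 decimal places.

S 55.71 cm; XL 67.50 cm; 3XL 77.14 cm.

7/7.5 = 0.933 sts per cm.
S: 52 / 0.933 = 55.714 → 55.71 cm.
XL: 63 / 0.933 = 67.500 → 67.50 cm.
3XL: 72 / 0.933 = 77.143 → 77.14 cm.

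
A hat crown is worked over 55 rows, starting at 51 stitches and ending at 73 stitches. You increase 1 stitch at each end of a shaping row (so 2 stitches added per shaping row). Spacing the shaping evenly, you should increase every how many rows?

Stitches to add: |73 − 51| = 22.
Shaping rows needed: 22 / 2 = 11.
55 rows / 11 = every 5 rows.

Increase every 5th row.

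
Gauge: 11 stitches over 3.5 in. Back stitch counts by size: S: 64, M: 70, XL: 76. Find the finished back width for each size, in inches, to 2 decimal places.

S 20.36 inches; M 22.27 inches; XL 24.18 inches.

11/3.5 = 3.143 sts per in.
S: 64 / 3.143 = 20.364 → 20.36 in.
M: 70 / 3.143 = 22.273 → 22.27 in.
XL: 76 / 3.143 = 24.182 → 24.18 in.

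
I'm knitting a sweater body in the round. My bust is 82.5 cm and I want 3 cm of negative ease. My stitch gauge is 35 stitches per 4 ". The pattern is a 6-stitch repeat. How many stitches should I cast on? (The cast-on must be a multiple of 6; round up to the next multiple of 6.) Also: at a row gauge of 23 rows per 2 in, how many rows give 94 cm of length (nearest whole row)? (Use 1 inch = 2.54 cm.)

Cast on 276 stitches; work 426 rows.

Finished = 82.5 − 3 = 79.5 cm.
79.5 cm × 1/2.54 = 31.30 inches.
35/4 = 8.75 sts per in; 31.30 × 8.75 = 273.87 sts.
Next multiple of 6 → 276.
94 cm = 37.01 inches; × 11.5 = 425.59 → 426 rows.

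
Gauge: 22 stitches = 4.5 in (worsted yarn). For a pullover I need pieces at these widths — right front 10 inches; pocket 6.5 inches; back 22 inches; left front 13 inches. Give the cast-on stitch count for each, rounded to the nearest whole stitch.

Rate = 22/4.5 = 4.889 sts per in.
right front: 10 × 4.889 = 48.89 → 49.
pocket: 6.5 × 4.889 = 31.78 → 32.
back: 22 × 4.889 = 107.56 → 108.
left front: 13 × 4.889 = 63.56 → 64.

right front 49; pocket 32; back 108; left front 64.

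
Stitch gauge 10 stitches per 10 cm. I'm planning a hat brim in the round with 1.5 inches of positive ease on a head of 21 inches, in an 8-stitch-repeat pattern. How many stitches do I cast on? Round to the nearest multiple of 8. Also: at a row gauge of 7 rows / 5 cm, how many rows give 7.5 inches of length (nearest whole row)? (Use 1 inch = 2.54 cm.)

Finished = 21 + 1.5 = 22.5 inches.
22.5 inches × 2.54 = 57.15 cm.
10/10 = 1 sts per cm; 57.15 × 1 = 57.15 sts.
Nearest multiple of 8 → 56.
7.5 inches = 19.05 cm; × 1.4 = 26.67 → 27 rows.

Cast on 56 stitches; work 27 rows.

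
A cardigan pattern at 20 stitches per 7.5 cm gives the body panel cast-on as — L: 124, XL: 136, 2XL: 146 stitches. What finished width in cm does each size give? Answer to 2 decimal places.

L 46.50 cm; XL 51.00 cm; 2XL 54.75 cm.

20/7.5 = 2.667 sts per cm.
L: 124 / 2.667 = 46.500 → 46.50 cm.
XL: 136 / 2.667 = 51.000 → 51.00 cm.
2XL: 146 / 2.667 = 54.750 → 54.75 cm.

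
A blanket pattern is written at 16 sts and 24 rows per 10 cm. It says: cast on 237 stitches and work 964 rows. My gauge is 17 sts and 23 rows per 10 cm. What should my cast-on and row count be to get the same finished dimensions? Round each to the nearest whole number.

Stitches: 237 × 17/16 = 251.81 → 252.
Rows: 964 × 23/24 = 923.83 → 924.

Cast on 252 stitches; work 924 rows.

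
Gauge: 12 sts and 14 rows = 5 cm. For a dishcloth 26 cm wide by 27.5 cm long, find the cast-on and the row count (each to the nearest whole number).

Cast on 62 stitches and work 77 rows.

Stitch gauge = 12/5 = 2.4 sts/cm; 26 × 2.4 = 62.40 → 62 sts.
Row gauge = 14/5 = 2.8 rows/cm; 27.5 × 2.8 = 77.00 → 77 rows.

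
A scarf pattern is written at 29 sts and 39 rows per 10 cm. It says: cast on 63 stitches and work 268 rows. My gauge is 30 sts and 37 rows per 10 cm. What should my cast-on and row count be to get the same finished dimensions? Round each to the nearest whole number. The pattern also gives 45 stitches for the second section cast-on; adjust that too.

Stitches: 63 × 30/29 = 65.17 → 65.
Rows: 268 × 37/39 = 254.26 → 254.
second section cast-on: 45 × 30/29 = 46.55 → 47.

Cast on 65 stitches; work 254 rows; second section cast-on 47 stitches.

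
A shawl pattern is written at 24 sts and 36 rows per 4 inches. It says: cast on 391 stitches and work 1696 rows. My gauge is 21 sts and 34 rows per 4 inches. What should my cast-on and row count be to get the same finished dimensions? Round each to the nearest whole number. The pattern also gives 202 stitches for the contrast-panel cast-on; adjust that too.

Stitches: 391 × 21/24 = 342.12 → 342.
Rows: 1696 × 34/36 = 1601.78 → 1602.
contrast-panel cast-on: 202 × 21/24 = 176.75 → 177.

Cast on 342 stitches; work 1602 rows; contrast-panel cast-on 177 stitches.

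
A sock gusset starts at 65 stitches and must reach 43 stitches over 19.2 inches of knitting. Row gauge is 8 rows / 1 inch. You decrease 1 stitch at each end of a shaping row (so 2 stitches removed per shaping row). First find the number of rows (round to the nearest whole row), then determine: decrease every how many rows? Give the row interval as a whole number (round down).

Decrease every 14th row.

Rows = 19.2 × 8 = 153.6 → 154 rows.
Stitches to remove: 22 → 11 shaping rows (at 2 st each).
154 / 11 = 14.00 → every 14 rows.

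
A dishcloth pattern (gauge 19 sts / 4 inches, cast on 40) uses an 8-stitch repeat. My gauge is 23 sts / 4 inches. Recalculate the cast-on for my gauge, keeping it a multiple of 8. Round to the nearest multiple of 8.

Cast on 48 stitches.

40 × 23 / 19 = 48.42.
Nearest multiple of 8: 48.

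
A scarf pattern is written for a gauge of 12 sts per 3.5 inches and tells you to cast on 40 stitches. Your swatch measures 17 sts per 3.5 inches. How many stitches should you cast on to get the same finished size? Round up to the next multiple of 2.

Scale factor = 17 / 12 = 1.417.
40 × 17 / 12 = 56.67 sts.
→ 58 sts.

58 stitches.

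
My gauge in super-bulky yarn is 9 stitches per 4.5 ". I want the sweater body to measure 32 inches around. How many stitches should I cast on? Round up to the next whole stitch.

Cast on 64 stitches.

9 stitches / 4.5 in = 2 stitches per inch.
32 × 2 = 64.00 stitches.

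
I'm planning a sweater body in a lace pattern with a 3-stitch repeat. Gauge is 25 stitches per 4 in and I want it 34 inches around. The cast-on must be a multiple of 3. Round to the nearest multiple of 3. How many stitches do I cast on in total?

25 / 4 = 6.25 sts per inch.
34 × 6.25 = 212.50 sts.
Nearest multiple of 3: 213.

CO 213 sts.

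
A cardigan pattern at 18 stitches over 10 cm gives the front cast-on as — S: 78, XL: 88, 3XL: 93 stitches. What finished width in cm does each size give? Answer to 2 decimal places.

18/10 = 1.8 sts per cm.
S: 78 / 1.8 = 43.333 → 43.33 cm.
XL: 88 / 1.8 = 48.889 → 48.89 cm.
3XL: 93 / 1.8 = 51.667 → 51.67 cm.

S 43.33 cm; XL 48.89 cm; 3XL 51.67 cm.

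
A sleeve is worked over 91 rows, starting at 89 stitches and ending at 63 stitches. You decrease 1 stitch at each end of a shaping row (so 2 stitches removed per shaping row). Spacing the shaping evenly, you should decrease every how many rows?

Decrease every 7th row.

Stitches to remove: |63 − 89| = 26.
Shaping rows needed: 26 / 2 = 13.
91 rows / 13 = every 7 rows.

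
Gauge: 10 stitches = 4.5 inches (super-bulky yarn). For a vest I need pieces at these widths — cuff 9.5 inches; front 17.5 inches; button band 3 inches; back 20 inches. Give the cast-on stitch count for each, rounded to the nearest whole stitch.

Rate = 10/4.5 = 2.222 sts per in.
cuff: 9.5 × 2.222 = 21.11 → 21.
front: 17.5 × 2.222 = 38.89 → 39.
button band: 3 × 2.222 = 6.67 → 7.
back: 20 × 2.222 = 44.44 → 44.

cuff 21; front 39; button band 7; back 44.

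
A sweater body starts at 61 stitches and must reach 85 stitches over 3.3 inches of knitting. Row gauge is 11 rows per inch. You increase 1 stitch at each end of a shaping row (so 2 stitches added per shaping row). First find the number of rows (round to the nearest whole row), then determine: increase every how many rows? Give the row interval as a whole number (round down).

Rows = 3.3 × 11 = 36.3 → 36 rows.
Stitches to add: 24 → 12 shaping rows (at 2 st each).
36 / 12 = 3.00 → every 3 rows.

Increase every 3rd row.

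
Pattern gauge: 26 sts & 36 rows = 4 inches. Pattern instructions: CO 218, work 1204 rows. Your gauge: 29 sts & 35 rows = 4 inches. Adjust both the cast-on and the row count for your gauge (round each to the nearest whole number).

Stitches: 218 × 29/26 = 243.15 → 243.
Rows: 1204 × 35/36 = 1170.56 → 1171.

Cast on 243 stitches; work 1171 rows.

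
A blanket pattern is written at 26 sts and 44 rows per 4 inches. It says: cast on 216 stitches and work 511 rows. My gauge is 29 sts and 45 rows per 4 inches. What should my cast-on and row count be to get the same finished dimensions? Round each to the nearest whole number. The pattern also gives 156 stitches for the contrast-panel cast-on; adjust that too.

Cast on 241 stitches; work 523 rows; contrast-panel cast-on 174 stitches.

Stitches: 216 × 29/26 = 240.92 → 241.
Rows: 511 × 45/44 = 522.61 → 523.
contrast-panel cast-on: 156 × 29/26 = 174.00 → 174.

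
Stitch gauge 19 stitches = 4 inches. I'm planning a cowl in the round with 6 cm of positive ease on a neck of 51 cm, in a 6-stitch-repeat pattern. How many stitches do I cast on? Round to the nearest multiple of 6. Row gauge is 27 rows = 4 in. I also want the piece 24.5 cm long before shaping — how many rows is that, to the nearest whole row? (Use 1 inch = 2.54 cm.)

Cast on 108 stitches; work 65 rows.

Finished = 51 + 6 = 57 cm.
57 cm × 1/2.54 = 22.44 inches.
19/4 = 4.75 sts per in; 22.44 × 4.75 = 106.59 sts.
Nearest multiple of 6 → 108.
24.5 cm = 9.65 inches; × 6.75 = 65.11 → 65 rows.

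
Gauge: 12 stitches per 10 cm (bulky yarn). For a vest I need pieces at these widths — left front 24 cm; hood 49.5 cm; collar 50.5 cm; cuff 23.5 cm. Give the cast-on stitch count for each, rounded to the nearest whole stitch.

left front 29; hood 59; collar 61; cuff 28.

Rate = 12/10 = 1.2 sts per cm.
left front: 24 × 1.2 = 28.80 → 29.
hood: 49.5 × 1.2 = 59.40 → 59.
collar: 50.5 × 1.2 = 60.60 → 61.
cuff: 23.5 × 1.2 = 28.20 → 28.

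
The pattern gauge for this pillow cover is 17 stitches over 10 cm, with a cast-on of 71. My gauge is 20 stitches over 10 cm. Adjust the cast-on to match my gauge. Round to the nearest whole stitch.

Scale factor = 20 / 17 = 1.176.
71 × 20 / 17 = 83.53 sts.
→ 84 sts.

84 stitches.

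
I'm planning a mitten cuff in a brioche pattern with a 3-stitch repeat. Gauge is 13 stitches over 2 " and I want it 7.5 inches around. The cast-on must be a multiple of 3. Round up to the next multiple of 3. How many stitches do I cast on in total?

13 / 2 = 6.5 sts per inch.
7.5 × 6.5 = 48.75 sts.
Next multiple of 3: 51.

51 stitches.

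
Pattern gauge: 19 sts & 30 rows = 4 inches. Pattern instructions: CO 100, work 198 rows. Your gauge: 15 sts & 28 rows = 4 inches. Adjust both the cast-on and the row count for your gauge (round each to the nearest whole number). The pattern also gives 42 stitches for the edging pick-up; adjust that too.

Stitches: 100 × 15/19 = 78.95 → 79.
Rows: 198 × 28/30 = 184.80 → 185.
edging pick-up: 42 × 15/19 = 33.16 → 33.

Cast on 79 stitches; work 185 rows; edging pick-up 33 stitches.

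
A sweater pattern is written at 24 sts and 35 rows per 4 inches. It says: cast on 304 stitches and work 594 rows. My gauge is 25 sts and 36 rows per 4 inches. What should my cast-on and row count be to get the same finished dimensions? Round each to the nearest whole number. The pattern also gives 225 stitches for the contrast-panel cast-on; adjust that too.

Stitches: 304 × 25/24 = 316.67 → 317.
Rows: 594 × 36/35 = 610.97 → 611.
contrast-panel cast-on: 225 × 25/24 = 234.38 → 234.

Cast on 317 stitches; work 611 rows; contrast-panel cast-on 234 stitches.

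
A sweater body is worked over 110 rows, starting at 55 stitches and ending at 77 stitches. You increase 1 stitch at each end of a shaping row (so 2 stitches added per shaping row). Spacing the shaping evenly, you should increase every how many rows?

Stitches to add: |77 − 55| = 22.
Shaping rows needed: 22 / 2 = 11.
110 rows / 11 = every 10 rows.

Increase every 10th row.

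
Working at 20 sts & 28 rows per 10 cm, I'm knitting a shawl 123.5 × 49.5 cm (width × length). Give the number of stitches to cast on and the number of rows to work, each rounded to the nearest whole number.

Cast on 247 stitches and work 139 rows.

Stitch gauge = 20/10 = 2 sts/cm; 123.5 × 2 = 247.00 → 247 sts.
Row gauge = 28/10 = 2.8 rows/cm; 49.5 × 2.8 = 138.60 → 139 rows.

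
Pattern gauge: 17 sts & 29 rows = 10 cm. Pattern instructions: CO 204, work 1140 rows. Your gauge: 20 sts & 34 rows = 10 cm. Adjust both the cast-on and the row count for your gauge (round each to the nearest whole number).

Cast on 240 stitches; work 1337 rows.

Stitches: 204 × 20/17 = 240.00 → 240.
Rows: 1140 × 34/29 = 1336.55 → 1337.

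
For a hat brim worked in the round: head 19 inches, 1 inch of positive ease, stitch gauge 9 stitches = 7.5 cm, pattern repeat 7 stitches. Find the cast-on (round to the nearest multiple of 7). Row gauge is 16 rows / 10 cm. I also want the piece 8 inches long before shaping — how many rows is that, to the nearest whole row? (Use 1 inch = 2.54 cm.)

Cast on 63 stitches; work 33 rows.

Finished = 19 + 1 = 20 inches.
20 inches × 2.54 = 50.80 cm.
9/7.5 = 1.2 sts per cm; 50.80 × 1.2 = 60.96 sts.
Nearest multiple of 7 → 63.
8 inches = 20.32 cm; × 1.6 = 32.51 → 33 rows.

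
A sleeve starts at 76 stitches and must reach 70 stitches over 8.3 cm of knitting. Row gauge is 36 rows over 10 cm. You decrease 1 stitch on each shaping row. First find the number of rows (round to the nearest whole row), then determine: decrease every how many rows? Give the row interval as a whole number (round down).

Rows = 8.3 × 3.6 = 29.9 → 30 rows.
Stitches to remove: 6 → 6 shaping rows (at 1 st each).
30 / 6 = 5.00 → every 5 rows.

Decrease every 5th row.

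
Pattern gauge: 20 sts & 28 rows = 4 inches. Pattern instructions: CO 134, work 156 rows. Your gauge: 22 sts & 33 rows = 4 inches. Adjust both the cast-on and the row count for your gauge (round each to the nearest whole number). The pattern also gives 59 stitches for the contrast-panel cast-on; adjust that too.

Cast on 147 stitches; work 184 rows; contrast-panel cast-on 65 stitches.

Stitches: 134 × 22/20 = 147.40 → 147.
Rows: 156 × 33/28 = 183.86 → 184.
contrast-panel cast-on: 59 × 22/20 = 64.90 → 65.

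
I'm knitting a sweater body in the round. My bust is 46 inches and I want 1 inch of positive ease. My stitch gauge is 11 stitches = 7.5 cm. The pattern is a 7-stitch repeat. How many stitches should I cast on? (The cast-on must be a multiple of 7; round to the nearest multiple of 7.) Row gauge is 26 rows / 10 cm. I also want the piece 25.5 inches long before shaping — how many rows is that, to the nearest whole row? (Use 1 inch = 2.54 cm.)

Finished = 46 + 1 = 47 inches.
47 inches × 2.54 = 119.38 cm.
11/7.5 = 1.467 sts per cm; 119.38 × 1.467 = 175.09 sts.
Nearest multiple of 7 → 175.
25.5 inches = 64.77 cm; × 2.6 = 168.40 → 168 rows.

Cast on 175 stitches; work 168 rows.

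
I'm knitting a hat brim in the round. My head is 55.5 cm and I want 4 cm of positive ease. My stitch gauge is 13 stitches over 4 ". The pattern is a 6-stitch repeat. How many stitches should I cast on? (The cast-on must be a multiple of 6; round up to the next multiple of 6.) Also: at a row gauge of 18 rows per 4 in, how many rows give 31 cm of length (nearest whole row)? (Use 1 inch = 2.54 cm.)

Finished = 55.5 + 4 = 59.5 cm.
59.5 cm × 1/2.54 = 23.43 inches.
13/4 = 3.25 sts per in; 23.43 × 3.25 = 76.13 sts.
Next multiple of 6 → 78.
31 cm = 12.20 inches; × 4.5 = 54.92 → 55 rows.

Cast on 78 stitches; work 55 rows.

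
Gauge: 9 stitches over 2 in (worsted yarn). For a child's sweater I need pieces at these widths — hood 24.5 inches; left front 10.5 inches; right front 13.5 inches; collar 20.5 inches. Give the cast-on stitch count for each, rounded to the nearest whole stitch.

Rate = 9/2 = 4.5 sts per in.
hood: 24.5 × 4.5 = 110.25 → 110.
left front: 10.5 × 4.5 = 47.25 → 47.
right front: 13.5 × 4.5 = 60.75 → 61.
collar: 20.5 × 4.5 = 92.25 → 92.

hood 110; left front 47; right front 61; collar 92.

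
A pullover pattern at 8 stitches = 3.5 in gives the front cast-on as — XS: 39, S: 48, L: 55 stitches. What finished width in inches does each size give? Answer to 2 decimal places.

8/3.5 = 2.286 sts per in.
XS: 39 / 2.286 = 17.062 → 17.06 in.
S: 48 / 2.286 = 21.000 → 21.00 in.
L: 55 / 2.286 = 24.062 → 24.06 in.

XS 17.06 inches; S 21.00 inches; L 24.06 inches.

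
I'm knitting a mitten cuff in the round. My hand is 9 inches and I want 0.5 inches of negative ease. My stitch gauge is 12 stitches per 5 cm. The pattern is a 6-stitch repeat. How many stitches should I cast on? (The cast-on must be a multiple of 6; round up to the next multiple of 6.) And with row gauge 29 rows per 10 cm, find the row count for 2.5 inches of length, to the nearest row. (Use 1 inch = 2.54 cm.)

Finished = 9 − 0.5 = 8.5 inches.
8.5 inches × 2.54 = 21.59 cm.
12/5 = 2.4 sts per cm; 21.59 × 2.4 = 51.82 sts.
Next multiple of 6 → 54.
2.5 inches = 6.35 cm; × 2.9 = 18.41 → 18 rows.

Cast on 54 stitches; work 18 rows.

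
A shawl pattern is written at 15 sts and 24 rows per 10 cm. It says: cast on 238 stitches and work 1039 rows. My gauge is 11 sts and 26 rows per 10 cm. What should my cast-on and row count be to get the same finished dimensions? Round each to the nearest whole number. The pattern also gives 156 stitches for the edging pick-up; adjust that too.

Cast on 175 stitches; work 1126 rows; edging pick-up 114 stitches.

Stitches: 238 × 11/15 = 174.53 → 175.
Rows: 1039 × 26/24 = 1125.58 → 1126.
edging pick-up: 156 × 11/15 = 114.40 → 114.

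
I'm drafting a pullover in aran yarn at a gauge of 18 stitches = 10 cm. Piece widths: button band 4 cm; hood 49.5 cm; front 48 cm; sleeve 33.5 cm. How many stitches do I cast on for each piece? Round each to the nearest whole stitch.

Rate = 18/10 = 1.8 sts per cm.
button band: 4 × 1.8 = 7.20 → 7.
hood: 49.5 × 1.8 = 89.10 → 89.
front: 48 × 1.8 = 86.40 → 86.
sleeve: 33.5 × 1.8 = 60.30 → 60.

button band 7; hood 89; front 86; sleeve 60.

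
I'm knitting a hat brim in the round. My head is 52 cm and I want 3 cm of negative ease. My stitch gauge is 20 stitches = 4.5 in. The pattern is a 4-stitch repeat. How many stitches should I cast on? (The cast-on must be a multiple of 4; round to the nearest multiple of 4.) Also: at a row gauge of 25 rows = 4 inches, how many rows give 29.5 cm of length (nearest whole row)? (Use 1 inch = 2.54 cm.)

Cast on 84 stitches; work 73 rows.

Finished = 52 − 3 = 49 cm.
49 cm × 1/2.54 = 19.29 inches.
20/4.5 = 4.444 sts per in; 19.29 × 4.444 = 85.74 sts.
Nearest multiple of 4 → 84.
29.5 cm = 11.61 inches; × 6.25 = 72.59 → 73 rows.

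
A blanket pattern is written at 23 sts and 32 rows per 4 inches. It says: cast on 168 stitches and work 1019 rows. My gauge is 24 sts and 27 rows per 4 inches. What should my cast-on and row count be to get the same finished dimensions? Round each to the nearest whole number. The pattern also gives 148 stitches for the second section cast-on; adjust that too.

Stitches: 168 × 24/23 = 175.30 → 175.
Rows: 1019 × 27/32 = 859.78 → 860.
second section cast-on: 148 × 24/23 = 154.43 → 154.

Cast on 175 stitches; work 860 rows; second section cast-on 154 stitches.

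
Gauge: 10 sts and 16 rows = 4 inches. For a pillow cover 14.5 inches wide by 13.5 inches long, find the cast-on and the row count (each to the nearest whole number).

Cast on 36 stitches and work 54 rows.

Stitch gauge = 10/4 = 2.5 sts/in; 14.5 × 2.5 = 36.25 → 36 sts.
Row gauge = 16/4 = 4 rows/in; 13.5 × 4 = 54.00 → 54 rows.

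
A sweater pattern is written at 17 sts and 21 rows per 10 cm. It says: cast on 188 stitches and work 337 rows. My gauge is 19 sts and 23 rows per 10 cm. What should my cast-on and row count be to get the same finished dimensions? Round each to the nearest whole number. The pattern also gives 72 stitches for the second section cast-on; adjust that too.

Cast on 210 stitches; work 369 rows; second section cast-on 80 stitches.

Stitches: 188 × 19/17 = 210.12 → 210.
Rows: 337 × 23/21 = 369.10 → 369.
second section cast-on: 72 × 19/17 = 80.47 → 80.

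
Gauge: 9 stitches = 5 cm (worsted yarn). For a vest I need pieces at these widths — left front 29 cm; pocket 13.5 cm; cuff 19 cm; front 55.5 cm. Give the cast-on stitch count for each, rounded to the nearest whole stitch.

left front 52; pocket 24; cuff 34; front 100.

Rate = 9/5 = 1.8 sts per cm.
left front: 29 × 1.8 = 52.20 → 52.
pocket: 13.5 × 1.8 = 24.30 → 24.
cuff: 19 × 1.8 = 34.20 → 34.
front: 55.5 × 1.8 = 99.90 → 100.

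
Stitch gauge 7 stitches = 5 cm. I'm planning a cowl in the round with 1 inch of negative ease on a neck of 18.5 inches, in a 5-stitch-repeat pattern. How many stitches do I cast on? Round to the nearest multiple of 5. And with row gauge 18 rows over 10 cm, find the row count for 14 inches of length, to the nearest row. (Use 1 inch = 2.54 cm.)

Cast on 60 stitches; work 64 rows.

Finished = 18.5 − 1 = 17.5 inches.
17.5 inches × 2.54 = 44.45 cm.
7/5 = 1.4 sts per cm; 44.45 × 1.4 = 62.23 sts.
Nearest multiple of 5 → 60.
14 inches = 35.56 cm; × 1.8 = 64.01 → 64 rows.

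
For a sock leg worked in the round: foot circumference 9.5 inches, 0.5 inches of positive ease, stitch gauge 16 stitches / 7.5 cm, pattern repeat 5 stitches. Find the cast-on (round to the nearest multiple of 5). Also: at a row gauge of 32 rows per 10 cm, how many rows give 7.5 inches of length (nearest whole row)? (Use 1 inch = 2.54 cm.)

Cast on 55 stitches; work 61 rows.

Finished = 9.5 + 0.5 = 10 inches.
10 inches × 2.54 = 25.40 cm.
16/7.5 = 2.133 sts per cm; 25.40 × 2.133 = 54.19 sts.
Nearest multiple of 5 → 55.
7.5 inches = 19.05 cm; × 3.2 = 60.96 → 61 rows.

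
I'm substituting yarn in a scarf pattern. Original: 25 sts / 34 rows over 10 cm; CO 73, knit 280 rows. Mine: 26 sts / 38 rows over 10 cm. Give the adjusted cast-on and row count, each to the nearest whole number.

Stitches: 73 × 26/25 = 75.92 → 76.
Rows: 280 × 38/34 = 312.94 → 313.

Cast on 76 stitches; work 313 rows.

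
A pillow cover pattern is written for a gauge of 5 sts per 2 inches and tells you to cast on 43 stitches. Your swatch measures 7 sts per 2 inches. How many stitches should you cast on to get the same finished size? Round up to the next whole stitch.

Scale factor = 7 / 5 = 1.400.
43 × 7 / 5 = 60.20 sts.
→ 61 sts.

Cast on 61 stitches.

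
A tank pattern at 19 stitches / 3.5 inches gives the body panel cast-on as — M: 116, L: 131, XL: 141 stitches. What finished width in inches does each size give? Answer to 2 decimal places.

19/3.5 = 5.429 sts per in.
M: 116 / 5.429 = 21.368 → 21.37 in.
L: 131 / 5.429 = 24.132 → 24.13 in.
XL: 141 / 5.429 = 25.974 → 25.97 in.

M 21.37 inches; L 24.13 inches; XL 25.97 inches.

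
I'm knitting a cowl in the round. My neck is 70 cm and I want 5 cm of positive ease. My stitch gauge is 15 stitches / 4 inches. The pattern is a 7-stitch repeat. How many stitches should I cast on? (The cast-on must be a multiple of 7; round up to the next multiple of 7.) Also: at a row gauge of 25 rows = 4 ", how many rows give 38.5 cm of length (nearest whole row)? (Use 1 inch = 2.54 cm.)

Finished = 70 + 5 = 75 cm.
75 cm × 1/2.54 = 29.53 inches.
15/4 = 3.75 sts per in; 29.53 × 3.75 = 110.73 sts.
Next multiple of 7 → 112.
38.5 cm = 15.16 inches; × 6.25 = 94.73 → 95 rows.

Cast on 112 stitches; work 95 rows.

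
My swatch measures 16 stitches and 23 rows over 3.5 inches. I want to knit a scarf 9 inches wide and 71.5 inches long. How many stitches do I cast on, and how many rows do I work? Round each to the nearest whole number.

Stitch gauge = 16/3.5 = 4.571 sts/in; 9 × 4.571 = 41.14 → 41 sts.
Row gauge = 23/3.5 = 6.571 rows/in; 71.5 × 6.571 = 469.86 → 470 rows.

Cast on 41 stitches and work 470 rows.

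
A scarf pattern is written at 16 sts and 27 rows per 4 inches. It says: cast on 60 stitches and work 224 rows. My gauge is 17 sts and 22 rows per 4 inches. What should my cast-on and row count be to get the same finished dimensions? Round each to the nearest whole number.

Stitches: 60 × 17/16 = 63.75 → 64.
Rows: 224 × 22/27 = 182.52 → 183.

Cast on 64 stitches; work 183 rows.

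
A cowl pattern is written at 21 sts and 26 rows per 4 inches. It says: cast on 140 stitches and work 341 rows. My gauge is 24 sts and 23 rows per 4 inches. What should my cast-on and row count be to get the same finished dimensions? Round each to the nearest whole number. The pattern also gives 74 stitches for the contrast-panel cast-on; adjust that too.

Stitches: 140 × 24/21 = 160.00 → 160.
Rows: 341 × 23/26 = 301.65 → 302.
contrast-panel cast-on: 74 × 24/21 = 84.57 → 85.

Cast on 160 stitches; work 302 rows; contrast-panel cast-on 85 stitches.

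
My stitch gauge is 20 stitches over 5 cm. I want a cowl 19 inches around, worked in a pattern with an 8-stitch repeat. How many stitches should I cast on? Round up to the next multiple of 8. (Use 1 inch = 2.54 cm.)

19 in = 19 × 2.54 = 48.26 cm.
20 / 5 = 4 sts/cm.
48.26 × 4 = 193.04 sts.
→ 200.

200 stitches.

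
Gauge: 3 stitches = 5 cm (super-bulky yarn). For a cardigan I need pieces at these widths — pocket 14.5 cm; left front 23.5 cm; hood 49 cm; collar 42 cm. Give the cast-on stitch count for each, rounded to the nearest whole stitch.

pocket 9; left front 14; hood 29; collar 25.

Rate = 3/5 = 0.6 sts per cm.
pocket: 14.5 × 0.6 = 8.70 → 9.
left front: 23.5 × 0.6 = 14.10 → 14.
hood: 49 × 0.6 = 29.40 → 29.
collar: 42 × 0.6 = 25.20 → 25.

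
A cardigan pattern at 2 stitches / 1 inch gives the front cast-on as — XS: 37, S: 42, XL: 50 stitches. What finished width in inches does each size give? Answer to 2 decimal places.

XS 18.50 inches; S 21.00 inches; XL 25.00 inches.

2/1 = 2 sts per in.
XS: 37 / 2 = 18.500 → 18.50 in.
S: 42 / 2 = 21.000 → 21.00 in.
XL: 50 / 2 = 25.000 → 25.00 in.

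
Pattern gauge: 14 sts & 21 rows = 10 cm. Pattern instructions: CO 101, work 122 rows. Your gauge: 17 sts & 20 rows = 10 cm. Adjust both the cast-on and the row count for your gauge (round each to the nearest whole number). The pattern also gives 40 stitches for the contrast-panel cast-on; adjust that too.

Cast on 123 stitches; work 116 rows; contrast-panel cast-on 49 stitches.

Stitches: 101 × 17/14 = 122.64 → 123.
Rows: 122 × 20/21 = 116.19 → 116.
contrast-panel cast-on: 40 × 17/14 = 48.57 → 49.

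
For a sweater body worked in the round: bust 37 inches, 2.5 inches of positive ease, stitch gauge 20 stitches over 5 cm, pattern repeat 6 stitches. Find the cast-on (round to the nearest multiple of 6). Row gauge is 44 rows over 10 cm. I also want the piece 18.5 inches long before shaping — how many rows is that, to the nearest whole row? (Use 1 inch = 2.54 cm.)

Cast on 402 stitches; work 207 rows.

Finished = 37 + 2.5 = 39.5 inches.
39.5 inches × 2.54 = 100.33 cm.
20/5 = 4 sts per cm; 100.33 × 4 = 401.32 sts.
Nearest multiple of 6 → 402.
18.5 inches = 46.99 cm; × 4.4 = 206.76 → 207 rows.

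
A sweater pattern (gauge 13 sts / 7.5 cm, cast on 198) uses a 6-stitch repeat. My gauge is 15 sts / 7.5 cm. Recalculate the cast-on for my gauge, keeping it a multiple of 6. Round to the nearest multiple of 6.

198 × 15 / 13 = 228.46.
Nearest multiple of 6: 228.

Cast on 228 stitches.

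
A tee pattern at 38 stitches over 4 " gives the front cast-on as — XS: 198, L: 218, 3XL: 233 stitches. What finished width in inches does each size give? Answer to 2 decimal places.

XS 20.84 inches; L 22.95 inches; 3XL 24.53 inches.

38/4 = 9.5 sts per in.
XS: 198 / 9.5 = 20.842 → 20.84 in.
L: 218 / 9.5 = 22.947 → 22.95 in.
3XL: 233 / 9.5 = 24.526 → 24.53 in.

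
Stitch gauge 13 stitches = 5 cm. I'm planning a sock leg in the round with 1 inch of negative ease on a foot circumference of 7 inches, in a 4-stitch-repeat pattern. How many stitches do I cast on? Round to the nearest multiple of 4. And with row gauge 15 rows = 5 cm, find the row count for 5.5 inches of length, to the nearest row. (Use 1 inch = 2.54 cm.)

Cast on 40 stitches; work 42 rows.

Finished = 7 − 1 = 6 inches.
6 inches × 2.54 = 15.24 cm.
13/5 = 2.6 sts per cm; 15.24 × 2.6 = 39.62 sts.
Nearest multiple of 4 → 40.
5.5 inches = 13.97 cm; × 3 = 41.91 → 42 rows.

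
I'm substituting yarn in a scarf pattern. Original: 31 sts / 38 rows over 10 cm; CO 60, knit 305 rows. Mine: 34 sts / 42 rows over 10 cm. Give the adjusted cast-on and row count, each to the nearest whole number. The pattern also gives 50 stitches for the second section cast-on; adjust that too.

Cast on 66 stitches; work 337 rows; second section cast-on 55 stitches.

Stitches: 60 × 34/31 = 65.81 → 66.
Rows: 305 × 42/38 = 337.11 → 337.
second section cast-on: 50 × 34/31 = 54.84 → 55.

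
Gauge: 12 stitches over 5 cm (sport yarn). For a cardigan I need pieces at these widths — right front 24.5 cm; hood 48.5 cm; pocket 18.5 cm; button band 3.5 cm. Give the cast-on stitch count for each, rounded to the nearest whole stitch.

right front 59; hood 116; pocket 44; button band 8.

Rate = 12/5 = 2.4 sts per cm.
right front: 24.5 × 2.4 = 58.80 → 59.
hood: 48.5 × 2.4 = 116.40 → 116.
pocket: 18.5 × 2.4 = 44.40 → 44.
button band: 3.5 × 2.4 = 8.40 → 8.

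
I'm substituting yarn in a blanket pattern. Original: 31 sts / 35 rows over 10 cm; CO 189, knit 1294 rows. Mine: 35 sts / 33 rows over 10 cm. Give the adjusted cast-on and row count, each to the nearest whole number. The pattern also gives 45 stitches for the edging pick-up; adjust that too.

Cast on 213 stitches; work 1220 rows; edging pick-up 51 stitches.

Stitches: 189 × 35/31 = 213.39 → 213.
Rows: 1294 × 33/35 = 1220.06 → 1220.
edging pick-up: 45 × 35/31 = 50.81 → 51.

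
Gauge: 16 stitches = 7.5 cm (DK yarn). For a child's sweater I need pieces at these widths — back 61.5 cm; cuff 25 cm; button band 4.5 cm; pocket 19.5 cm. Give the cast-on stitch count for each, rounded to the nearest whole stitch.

back 131; cuff 53; button band 10; pocket 42.

Rate = 16/7.5 = 2.133 sts per cm.
back: 61.5 × 2.133 = 131.20 → 131.
cuff: 25 × 2.133 = 53.33 → 53.
button band: 4.5 × 2.133 = 9.60 → 10.
pocket: 19.5 × 2.133 = 41.60 → 42.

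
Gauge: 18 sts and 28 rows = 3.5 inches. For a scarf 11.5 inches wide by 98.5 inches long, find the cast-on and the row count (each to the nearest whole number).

Cast on 59 stitches and work 788 rows.

Stitch gauge = 18/3.5 = 5.143 sts/in; 11.5 × 5.143 = 59.14 → 59 sts.
Row gauge = 28/3.5 = 8 rows/in; 98.5 × 8 = 788.00 → 788 rows.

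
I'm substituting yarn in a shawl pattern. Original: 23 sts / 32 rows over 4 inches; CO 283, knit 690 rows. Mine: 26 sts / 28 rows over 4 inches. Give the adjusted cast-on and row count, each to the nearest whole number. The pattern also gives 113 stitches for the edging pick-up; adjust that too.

Cast on 320 stitches; work 604 rows; edging pick-up 128 stitches.

Stitches: 283 × 26/23 = 319.91 → 320.
Rows: 690 × 28/32 = 603.75 → 604.
edging pick-up: 113 × 26/23 = 127.74 → 128.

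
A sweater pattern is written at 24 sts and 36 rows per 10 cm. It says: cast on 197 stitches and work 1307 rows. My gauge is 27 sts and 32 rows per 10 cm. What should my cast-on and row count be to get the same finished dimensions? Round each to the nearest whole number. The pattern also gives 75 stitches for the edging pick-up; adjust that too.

Stitches: 197 × 27/24 = 221.62 → 222.
Rows: 1307 × 32/36 = 1161.78 → 1162.
edging pick-up: 75 × 27/24 = 84.38 → 84.

Cast on 222 stitches; work 1162 rows; edging pick-up 84 stitches.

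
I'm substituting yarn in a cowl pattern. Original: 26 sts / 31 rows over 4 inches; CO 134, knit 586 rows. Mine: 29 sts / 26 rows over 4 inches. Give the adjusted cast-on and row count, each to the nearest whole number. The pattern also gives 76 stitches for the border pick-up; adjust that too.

Stitches: 134 × 29/26 = 149.46 → 149.
Rows: 586 × 26/31 = 491.48 → 491.
border pick-up: 76 × 29/26 = 84.77 → 85.

Cast on 149 stitches; work 491 rows; border pick-up 85 stitches.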